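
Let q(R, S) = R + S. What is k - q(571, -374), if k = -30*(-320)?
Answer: 9403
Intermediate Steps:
k = 9600
k - q(571, -374) = 9600 - (571 - 374) = 9600 - 1*197 = 9600 - 197 = 9403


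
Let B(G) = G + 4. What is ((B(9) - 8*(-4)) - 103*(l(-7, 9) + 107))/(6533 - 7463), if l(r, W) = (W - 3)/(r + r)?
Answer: 76523/6510 ≈ 11.755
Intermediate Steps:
B(G) = 4 + G
l(r, W) = (-3 + W)/(2*r) (l(r, W) = (-3 + W)/((2*r)) = (-3 + W)*(1/(2*r)) = (-3 + W)/(2*r))
((B(9) - 8*(-4)) - 103*(l(-7, 9) + 107))/(6533 - 7463) = (((4 + 9) - 8*(-4)) - 103*((1/2)*(-3 + 9)/(-7) + 107))/(6533 - 7463) = ((13 + 32) - 103*((1/2)*(-1/7)*6 + 107))/(-930) = (45 - 103*(-3/7 + 107))*(-1/930) = (45 - 103*746/7)*(-1/930) = (45 - 76838/7)*(-1/930) = -76523/7*(-1/930) = 76523/6510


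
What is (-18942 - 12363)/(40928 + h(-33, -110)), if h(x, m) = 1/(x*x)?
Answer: -34091145/44570593 ≈ -0.76488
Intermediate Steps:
h(x, m) = x⁻² (h(x, m) = 1/(x²) = x⁻²)
(-18942 - 12363)/(40928 + h(-33, -110)) = (-18942 - 12363)/(40928 + (-33)⁻²) = -31305/(40928 + 1/1089) = -31305/44570593/1089 = -31305*1089/44570593 = -34091145/44570593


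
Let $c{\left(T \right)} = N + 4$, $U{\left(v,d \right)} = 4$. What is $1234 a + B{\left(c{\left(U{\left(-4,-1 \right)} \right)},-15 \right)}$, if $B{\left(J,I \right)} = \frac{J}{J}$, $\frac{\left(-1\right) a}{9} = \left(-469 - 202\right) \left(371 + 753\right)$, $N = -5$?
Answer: $8376189625$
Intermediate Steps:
$a = 6787836$ ($a = - 9 \left(-469 - 202\right) \left(371 + 753\right) = - 9 \left(\left(-671\right) 1124\right) = \left(-9\right) \left(-754204\right) = 6787836$)
$c{\left(T \right)} = -1$ ($c{\left(T \right)} = -5 + 4 = -1$)
$B{\left(J,I \right)} = 1$
$1234 a + B{\left(c{\left(U{\left(-4,-1 \right)} \right)},-15 \right)} = 1234 \cdot 6787836 + 1 = 8376189624 + 1 = 8376189625$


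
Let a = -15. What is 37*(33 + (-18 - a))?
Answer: 1110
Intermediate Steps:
37*(33 + (-18 - a)) = 37*(33 + (-18 - 1*(-15))) = 37*(33 + (-18 + 15)) = 37*(33 - 3) = 37*30 = 1110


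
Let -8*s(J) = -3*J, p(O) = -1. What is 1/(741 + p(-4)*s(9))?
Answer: 8/5901 ≈ 0.0013557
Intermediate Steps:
s(J) = 3*J/8 (s(J) = -(-3)*J/8 = 3*J/8)
1/(741 + p(-4)*s(9)) = 1/(741 - 3*9/8) = 1/(741 - 1*27/8) = 1/(741 - 27/8) = 1/(5901/8) = 8/5901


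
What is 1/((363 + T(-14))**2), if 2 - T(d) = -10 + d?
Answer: 1/151321 ≈ 6.6085e-6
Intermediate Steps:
T(d) = 12 - d (T(d) = 2 - (-10 + d) = 2 + (10 - d) = 12 - d)
1/((363 + T(-14))**2) = 1/((363 + (12 - 1*(-14)))**2) = 1/((363 + (12 + 14))**2) = 1/((363 + 26)**2) = 1/(389**2) = 1/151321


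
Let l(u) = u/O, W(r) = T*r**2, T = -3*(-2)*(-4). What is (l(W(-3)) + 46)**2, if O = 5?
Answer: 196/25 ≈ 7.8400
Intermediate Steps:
T = -24 (T = 6*(-4) = -24)
W(r) = -24*r**2
l(u) = u/5
(l(W(-3)) + 46)**2 = ((-24*(-3)**2)/5 + 46)**2 = ((-24*9)/5 + 46)**2 = ((1/5)*(-216) + 46)**2 = (-216/5 + 46)**2 = (14/5)**2 = 196/25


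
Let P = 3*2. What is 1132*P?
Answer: 6792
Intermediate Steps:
P = 6
1132*P = 1132*6 = 6792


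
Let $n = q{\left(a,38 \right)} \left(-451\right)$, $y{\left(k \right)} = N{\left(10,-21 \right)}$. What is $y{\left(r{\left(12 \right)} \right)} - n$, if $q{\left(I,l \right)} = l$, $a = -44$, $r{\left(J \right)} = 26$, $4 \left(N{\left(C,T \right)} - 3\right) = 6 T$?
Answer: $\frac{34219}{2} \approx 17110.0$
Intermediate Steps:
$N{\left(C,T \right)} = 3 + \frac{3 T}{2}$ ($N{\left(C,T \right)} = 3 + \frac{6 T}{4} = 3 + \frac{3 T}{2}$)
$y{\left(k \right)} = - \frac{57}{2}$ ($y{\left(k \right)} = 3 + \frac{3}{2} \left(-21\right) = 3 - \frac{63}{2} = - \frac{57}{2}$)
$n = -17138$ ($n = 38 \left(-451\right) = -17138$)
$y{\left(r{\left(12 \right)} \right)} - n = - \frac{57}{2} - -17138 = - \frac{57}{2} + 17138 = \frac{34219}{2}$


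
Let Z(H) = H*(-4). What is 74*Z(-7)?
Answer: 2072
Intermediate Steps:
Z(H) = -4*H
74*Z(-7) = 74*(-4*(-7)) = 74*28 = 2072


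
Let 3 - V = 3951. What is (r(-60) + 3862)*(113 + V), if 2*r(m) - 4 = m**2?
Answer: -21721440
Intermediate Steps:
V = -3948 (V = 3 - 1*3951 = 3 - 3951 = -3948)
r(m) = 2 + m**2/2
(r(-60) + 3862)*(113 + V) = ((2 + (1/2)*(-60)**2) + 3862)*(113 - 3948) = ((2 + (1/2)*3600) + 3862)*(-3835) = ((2 + 1800) + 3862)*(-3835) = (1802 + 3862)*(-3835) = 5664*(-3835) = -21721440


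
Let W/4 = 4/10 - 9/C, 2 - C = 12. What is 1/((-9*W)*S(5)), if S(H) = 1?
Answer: -5/234 ≈ -0.021368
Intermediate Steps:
C = -10 (C = 2 - 1*12 = 2 - 12 = -10)
W = 26/5 (W = 4*(4/10 - 9/(-10)) = 4*(4*(1/10) - 9*(-1/10)) = 4*(2/5 + 9/10) = 4*(13/10) = 26/5 ≈ 5.2000)
1/((-9*W)*S(5)) = 1/(-9*26/5*1) = 1/(-234/5*1) = 1/(-234/5) = -5/234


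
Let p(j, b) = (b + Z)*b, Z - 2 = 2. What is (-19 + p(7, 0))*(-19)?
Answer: 361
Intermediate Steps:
Z = 4 (Z = 2 + 2 = 4)
p(j, b) = b*(4 + b) (p(j, b) = (b + 4)*b = (4 + b)*b = b*(4 + b))
(-19 + p(7, 0))*(-19) = (-19 + 0*(4 + 0))*(-19) = (-19 + 0*4)*(-19) = (-19 + 0)*(-19) = -19*(-19) = 361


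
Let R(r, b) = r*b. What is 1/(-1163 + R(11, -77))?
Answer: -1/2010 ≈ -0.00049751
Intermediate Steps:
R(r, b) = b*r
1/(-1163 + R(11, -77)) = 1/(-1163 - 77*11) = 1/(-1163 - 847) = 1/(-2010) = -1/2010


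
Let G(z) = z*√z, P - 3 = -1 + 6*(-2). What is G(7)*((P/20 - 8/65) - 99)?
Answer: -90657*√7/130 ≈ -1845.0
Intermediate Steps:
P = -10 (P = 3 + (-1 + 6*(-2)) = 3 + (-1 - 12) = 3 - 13 = -10)
G(z) = z^(3/2)
G(7)*((P/20 - 8/65) - 99) = 7^(3/2)*((-10/20 - 8/65) - 99) = (7*√7)*((-10*1/20 - 8*1/65) - 99) = (7*√7)*((-½ - 8/65) - 99) = (7*√7)*(-81/130 - 99) = (7*√7)*(-12951/130) = -90657*√7/130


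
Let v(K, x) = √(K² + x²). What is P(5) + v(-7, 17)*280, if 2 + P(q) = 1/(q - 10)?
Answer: -11/5 + 3640*√2 ≈ 5145.5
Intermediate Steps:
P(q) = -2 + 1/(-10 + q) (P(q) = -2 + 1/(q - 10) = -2 + 1/(-10 + q))
P(5) + v(-7, 17)*280 = (21 - 2*5)/(-10 + 5) + √((-7)² + 17²)*280 = (21 - 10)/(-5) + √(49 + 289)*280 = -⅕*11 + √338*280 = -11/5 + (13*√2)*280 = -11/5 + 3640*√2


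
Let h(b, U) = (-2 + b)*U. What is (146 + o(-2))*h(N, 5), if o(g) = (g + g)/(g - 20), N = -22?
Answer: -192960/11 ≈ -17542.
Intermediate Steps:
h(b, U) = U*(-2 + b)
o(g) = 2*g/(-20 + g) (o(g) = (2*g)/(-20 + g) = 2*g/(-20 + g))
(146 + o(-2))*h(N, 5) = (146 + 2*(-2)/(-20 - 2))*(5*(-2 - 22)) = (146 + 2*(-2)/(-22))*(5*(-24)) = (146 + 2*(-2)*(-1/22))*(-120) = (146 + 2/11)*(-120) = (1608/11)*(-120) = -192960/11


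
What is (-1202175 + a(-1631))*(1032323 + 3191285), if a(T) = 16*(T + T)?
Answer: -5297954496136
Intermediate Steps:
a(T) = 32*T (a(T) = 16*(2*T) = 32*T)
(-1202175 + a(-1631))*(1032323 + 3191285) = (-1202175 + 32*(-1631))*(1032323 + 3191285) = (-1202175 - 52192)*4223608 = -1254367*4223608 = -5297954496136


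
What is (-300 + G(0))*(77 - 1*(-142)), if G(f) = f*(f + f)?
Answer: -65700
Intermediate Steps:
G(f) = 2*f**2 (G(f) = f*(2*f) = 2*f**2)
(-300 + G(0))*(77 - 1*(-142)) = (-300 + 2*0**2)*(77 - 1*(-142)) = (-300 + 2*0)*(77 + 142) = (-300 + 0)*219 = -300*219 = -65700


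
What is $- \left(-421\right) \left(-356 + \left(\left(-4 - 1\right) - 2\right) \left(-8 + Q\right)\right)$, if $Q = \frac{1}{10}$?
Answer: $- \frac{1265947}{10} \approx -1.2659 \cdot 10^{5}$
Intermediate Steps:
$Q = \frac{1}{10} \approx 0.1$
$- \left(-421\right) \left(-356 + \left(\left(-4 - 1\right) - 2\right) \left(-8 + Q\right)\right) = - \left(-421\right) \left(-356 + \left(\left(-4 - 1\right) - 2\right) \left(-8 + \frac{1}{10}\right)\right) = - \left(-421\right) \left(-356 + \left(\left(-4 - 1\right) - 2\right) \left(- \frac{79}{10}\right)\right) = - \left(-421\right) \left(-356 + \left(-5 - 2\right) \left(- \frac{79}{10}\right)\right) = - \left(-421\right) \left(-356 - - \frac{553}{10}\right) = - \left(-421\right) \left(-356 + \frac{553}{10}\right) = - \frac{\left(-421\right) \left(-3007\right)}{10} = \left(-1\right) \frac{1265947}{10} = - \frac{1265947}{10}$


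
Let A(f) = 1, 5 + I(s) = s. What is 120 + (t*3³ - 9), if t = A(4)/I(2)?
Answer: 102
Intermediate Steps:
I(s) = -5 + s
t = -⅓ (t = 1/(-5 + 2) = 1/(-3) = 1*(-⅓) = -⅓ ≈ -0.33333)
120 + (t*3³ - 9) = 120 + (-⅓*3³ - 9) = 120 + (-⅓*27 - 9) = 120 + (-9 - 9) = 120 - 18 = 102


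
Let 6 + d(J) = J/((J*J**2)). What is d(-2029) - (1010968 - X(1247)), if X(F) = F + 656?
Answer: -4154184864710/4116841 ≈ -1.0091e+6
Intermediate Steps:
X(F) = 656 + F
d(J) = -6 + J**(-2) (d(J) = -6 + J/((J*J**2)) = -6 + J/(J**3) = -6 + J/J**3 = -6 + J**(-2))
d(-2029) - (1010968 - X(1247)) = (-6 + (-2029)**(-2)) - (1010968 - (656 + 1247)) = (-6 + 1/4116841) - (1010968 - 1*1903) = -24701045/4116841 - (1010968 - 1903) = -24701045/4116841 - 1*1009065 = -24701045/4116841 - 1009065 = -4154184864710/4116841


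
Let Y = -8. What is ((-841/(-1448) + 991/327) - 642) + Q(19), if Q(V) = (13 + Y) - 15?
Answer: -307009417/473496 ≈ -648.39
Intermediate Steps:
Q(V) = -10 (Q(V) = (13 - 8) - 15 = 5 - 15 = -10)
((-841/(-1448) + 991/327) - 642) + Q(19) = ((-841/(-1448) + 991/327) - 642) - 10 = ((-841*(-1/1448) + 991*(1/327)) - 642) - 10 = ((841/1448 + 991/327) - 642) - 10 = (1709975/473496 - 642) - 10 = -302274457/473496 - 10 = -307009417/473496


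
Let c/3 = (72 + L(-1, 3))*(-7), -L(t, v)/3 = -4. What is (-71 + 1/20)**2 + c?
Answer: 1307961/400 ≈ 3269.9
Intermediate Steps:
L(t, v) = 12 (L(t, v) = -3*(-4) = 12)
c = -1764 (c = 3*((72 + 12)*(-7)) = 3*(84*(-7)) = 3*(-588) = -1764)
(-71 + 1/20)**2 + c = (-71 + 1/20)**2 - 1764 = (-1419/20)**2 - 1764 = 2013561/400 - 1764 = 1307961/400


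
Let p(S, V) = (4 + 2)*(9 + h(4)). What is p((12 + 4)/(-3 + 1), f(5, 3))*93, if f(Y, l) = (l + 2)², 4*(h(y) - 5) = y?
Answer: 8370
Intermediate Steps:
h(y) = 5 + y/4
f(Y, l) = (2 + l)²
p(S, V) = 90 (p(S, V) = (4 + 2)*(9 + (5 + (¼)*4)) = 6*(9 + (5 + 1)) = 6*(9 + 6) = 6*15 = 90)
p((12 + 4)/(-3 + 1), f(5, 3))*93 = 90*93 = 8370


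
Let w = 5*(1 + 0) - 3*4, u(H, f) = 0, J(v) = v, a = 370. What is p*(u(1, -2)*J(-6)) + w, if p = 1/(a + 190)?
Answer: -7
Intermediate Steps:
w = -7 (w = 5*1 - 12 = 5 - 12 = -7)
p = 1/560 (p = 1/(370 + 190) = 1/560 ≈ 0.0017857)
p*(u(1, -2)*J(-6)) + w = (0*(-6))/560 - 7 = (1/560)*0 - 7 = 0 - 7 = -7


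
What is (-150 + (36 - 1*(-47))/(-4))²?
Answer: 466489/16 ≈ 29156.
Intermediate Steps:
(-150 + (36 - 1*(-47))/(-4))² = (-150 + (36 + 47)*(-¼))² = (-150 + 83*(-¼))² = (-150 - 83/4)² = (-683/4)² = 466489/16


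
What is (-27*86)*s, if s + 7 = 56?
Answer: -113778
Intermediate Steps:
s = 49 (s = -7 + 56 = 49)
(-27*86)*s = -27*86*49 = -2322*49 = -113778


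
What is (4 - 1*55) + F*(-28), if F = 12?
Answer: -387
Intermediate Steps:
(4 - 1*55) + F*(-28) = (4 - 1*55) + 12*(-28) = (4 - 55) - 336 = -51 - 336 = -387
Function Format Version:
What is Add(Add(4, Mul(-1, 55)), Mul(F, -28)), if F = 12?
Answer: -387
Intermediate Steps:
Add(Add(4, Mul(-1, 55)), Mul(F, -28)) = Add(Add(4, Mul(-1, 55)), Mul(12, -28)) = Add(Add(4, -55), -336) = Add(-51, -336) = -387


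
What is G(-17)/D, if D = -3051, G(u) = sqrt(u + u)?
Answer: -I*sqrt(34)/3051 ≈ -0.0019112*I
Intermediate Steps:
G(u) = sqrt(2)*sqrt(u) (G(u) = sqrt(2*u) = sqrt(2)*sqrt(u))
G(-17)/D = (sqrt(2)*sqrt(-17))/(-3051) = (sqrt(2)*(I*sqrt(17)))*(-1/3051) = (I*sqrt(34))*(-1/3051) = -I*sqrt(34)/3051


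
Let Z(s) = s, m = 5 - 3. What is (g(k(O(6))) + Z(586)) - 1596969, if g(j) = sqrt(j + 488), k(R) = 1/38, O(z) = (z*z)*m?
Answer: -1596383 + sqrt(704710)/38 ≈ -1.5964e+6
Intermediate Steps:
m = 2
O(z) = 2*z**2 (O(z) = (z*z)*2 = z**2*2 = 2*z**2)
k(R) = 1/38
g(j) = sqrt(488 + j)
(g(k(O(6))) + Z(586)) - 1596969 = (sqrt(488 + 1/38) + 586) - 1596969 = (sqrt(18545/38) + 586) - 1596969 = (sqrt(704710)/38 + 586) - 1596969 = (586 + sqrt(704710)/38) - 1596969 = -1596383 + sqrt(704710)/38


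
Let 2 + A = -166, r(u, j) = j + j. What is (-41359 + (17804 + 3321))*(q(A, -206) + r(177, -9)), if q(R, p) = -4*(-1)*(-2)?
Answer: 526084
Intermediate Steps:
r(u, j) = 2*j
A = -168 (A = -2 - 166 = -168)
q(R, p) = -8 (q(R, p) = 4*(-2) = -8)
(-41359 + (17804 + 3321))*(q(A, -206) + r(177, -9)) = (-41359 + (17804 + 3321))*(-8 + 2*(-9)) = (-41359 + 21125)*(-8 - 18) = -20234*(-26) = 526084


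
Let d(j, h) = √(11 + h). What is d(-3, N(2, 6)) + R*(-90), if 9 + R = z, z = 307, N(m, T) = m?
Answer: -26820 + √13 ≈ -26816.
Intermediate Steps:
R = 298 (R = -9 + 307 = 298)
d(-3, N(2, 6)) + R*(-90) = √(11 + 2) + 298*(-90) = √13 - 26820 = -26820 + √13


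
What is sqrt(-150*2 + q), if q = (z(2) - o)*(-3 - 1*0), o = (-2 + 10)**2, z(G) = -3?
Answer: 3*I*sqrt(11) ≈ 9.9499*I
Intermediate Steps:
o = 64 (o = 8**2 = 64)
q = 201 (q = (-3 - 1*64)*(-3 - 1*0) = (-3 - 64)*(-3 + 0) = -67*(-3) = 201)
sqrt(-150*2 + q) = sqrt(-150*2 + 201) = sqrt(-300 + 201) = sqrt(-99) = 3*I*sqrt(11)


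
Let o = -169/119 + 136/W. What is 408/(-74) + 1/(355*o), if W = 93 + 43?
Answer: -3625403/656750 ≈ -5.5202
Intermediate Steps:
W = 136
o = -50/119 (o = -169/119 + 136/136 = -169*1/119 + 136*(1/136) = -169/119 + 1 = -50/119 ≈ -0.42017)
408/(-74) + 1/(355*o) = 408/(-74) + 1/(355*(-50/119)) = 408*(-1/74) + (1/355)*(-119/50) = -204/37 - 119/17750 = -3625403/656750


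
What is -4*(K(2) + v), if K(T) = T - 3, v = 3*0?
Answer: 4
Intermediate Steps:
v = 0
K(T) = -3 + T
-4*(K(2) + v) = -4*((-3 + 2) + 0) = -4*(-1 + 0) = -4*(-1) = 4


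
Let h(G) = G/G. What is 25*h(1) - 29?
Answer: -4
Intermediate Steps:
h(G) = 1
25*h(1) - 29 = 25*1 - 29 = 25 - 29 = -4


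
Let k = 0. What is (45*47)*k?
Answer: 0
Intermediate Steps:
(45*47)*k = (45*47)*0 = 2115*0 = 0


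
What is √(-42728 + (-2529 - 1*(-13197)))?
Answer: 2*I*√8015 ≈ 179.05*I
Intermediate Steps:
√(-42728 + (-2529 - 1*(-13197))) = √(-42728 + (-2529 + 13197)) = √(-42728 + 10668) = √(-32060) = 2*I*√8015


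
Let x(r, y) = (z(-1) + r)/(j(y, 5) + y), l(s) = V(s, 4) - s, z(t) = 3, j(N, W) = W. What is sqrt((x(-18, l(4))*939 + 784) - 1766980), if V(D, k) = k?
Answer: 3*I*sqrt(196557) ≈ 1330.0*I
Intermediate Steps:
l(s) = 4 - s
x(r, y) = (3 + r)/(5 + y)
sqrt((x(-18, l(4))*939 + 784) - 1766980) = sqrt((((3 - 18)/(5 + (4 - 1*4)))*939 + 784) - 1766980) = sqrt(((-15/(5 + (4 - 4)))*939 + 784) - 1766980) = sqrt(((-15/(5 + 0))*939 + 784) - 1766980) = sqrt(((-15/5)*939 + 784) - 1766980) = sqrt((((1/5)*(-15))*939 + 784) - 1766980) = sqrt((-3*939 + 784) - 1766980) = sqrt((-2817 + 784) - 1766980) = sqrt(-2033 - 1766980) = sqrt(-1769013) = 3*I*sqrt(196557)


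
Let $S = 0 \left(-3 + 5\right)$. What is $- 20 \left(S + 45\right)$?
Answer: $-900$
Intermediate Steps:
$S = 0$ ($S = 0 \cdot 2 = 0$)
$- 20 \left(S + 45\right) = - 20 \left(0 + 45\right) = \left(-20\right) 45 = -900$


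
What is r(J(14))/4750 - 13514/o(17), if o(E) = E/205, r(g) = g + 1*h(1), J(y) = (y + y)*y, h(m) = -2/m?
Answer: -1315925087/8075 ≈ -1.6296e+5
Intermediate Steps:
J(y) = 2*y² (J(y) = (2*y)*y = 2*y²)
r(g) = -2 + g (r(g) = g + 1*(-2/1) = g + 1*(-2*1) = g + 1*(-2) = g - 2 = -2 + g)
o(E) = E/205 (o(E) = E*(1/205) = E/205)
r(J(14))/4750 - 13514/o(17) = (-2 + 2*14²)/4750 - 13514/((1/205)*17) = (-2 + 2*196)*(1/4750) - 13514/17/205 = (-2 + 392)*(1/4750) - 13514*205/17 = 390*(1/4750) - 2770370/17 = 39/475 - 2770370/17 = -1315925087/8075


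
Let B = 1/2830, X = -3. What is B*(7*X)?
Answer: -21/2830 ≈ -0.0074205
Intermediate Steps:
B = 1/2830 ≈ 0.00035336
B*(7*X) = (7*(-3))/2830 = (1/2830)*(-21) = -21/2830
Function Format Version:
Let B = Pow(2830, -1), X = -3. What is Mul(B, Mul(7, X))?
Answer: Rational(-21, 2830) ≈ -0.0074205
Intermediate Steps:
B = Rational(1, 2830) ≈ 0.00035336
Mul(B, Mul(7, X)) = Mul(Rational(1, 2830), Mul(7, -3)) = Mul(Rational(1, 2830), -21) = Rational(-21, 2830)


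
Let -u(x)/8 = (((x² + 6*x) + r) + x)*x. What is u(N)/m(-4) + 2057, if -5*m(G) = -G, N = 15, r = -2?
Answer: 51257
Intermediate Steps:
u(x) = -8*x*(-2 + x² + 7*x) (u(x) = -8*(((x² + 6*x) - 2) + x)*x = -8*((-2 + x² + 6*x) + x)*x = -8*(-2 + x² + 7*x)*x = -8*x*(-2 + x² + 7*x))
m(G) = G/5 (m(G) = -(-1)*G/5 = G/5)
u(N)/m(-4) + 2057 = (8*15*(2 - 1*15² - 7*15))/(((⅕)*(-4))) + 2057 = (8*15*(2 - 1*225 - 105))/(-⅘) + 2057 = (8*15*(2 - 225 - 105))*(-5/4) + 2057 = (8*15*(-328))*(-5/4) + 2057 = -39360*(-5/4) + 2057 = 49200 + 2057 = 51257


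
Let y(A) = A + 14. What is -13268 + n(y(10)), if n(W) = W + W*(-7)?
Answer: -13412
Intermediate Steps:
y(A) = 14 + A
n(W) = -6*W (n(W) = W - 7*W = -6*W)
-13268 + n(y(10)) = -13268 - 6*(14 + 10) = -13268 - 6*24 = -13268 - 144 = -13412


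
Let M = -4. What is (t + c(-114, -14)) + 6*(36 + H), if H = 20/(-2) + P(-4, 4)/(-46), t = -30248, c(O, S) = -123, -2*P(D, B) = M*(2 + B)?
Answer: -694981/23 ≈ -30217.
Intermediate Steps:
P(D, B) = 4 + 2*B (P(D, B) = -(-2)*(2 + B) = -(-8 - 4*B)/2 = 4 + 2*B)
H = -236/23 (H = 20/(-2) + (4 + 2*4)/(-46) = 20*(-1/2) + (4 + 8)*(-1/46) = -10 + 12*(-1/46) = -10 - 6/23 = -236/23 ≈ -10.261)
(t + c(-114, -14)) + 6*(36 + H) = (-30248 - 123) + 6*(36 - 236/23) = -30371 + 6*(592/23) = -30371 + 3552/23 = -694981/23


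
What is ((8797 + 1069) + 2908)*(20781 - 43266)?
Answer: -287223390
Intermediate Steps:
((8797 + 1069) + 2908)*(20781 - 43266) = (9866 + 2908)*(-22485) = 12774*(-22485) = -287223390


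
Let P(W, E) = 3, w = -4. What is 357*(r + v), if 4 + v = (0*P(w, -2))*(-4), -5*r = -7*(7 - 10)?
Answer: -14637/5 ≈ -2927.4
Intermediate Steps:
r = -21/5 (r = -(-7)*(7 - 10)/5 = -(-7)*(-3)/5 = -⅕*21 = -21/5 ≈ -4.2000)
v = -4 (v = -4 + (0*3)*(-4) = -4 + 0*(-4) = -4 + 0 = -4)
357*(r + v) = 357*(-21/5 - 4) = 357*(-41/5) = -14637/5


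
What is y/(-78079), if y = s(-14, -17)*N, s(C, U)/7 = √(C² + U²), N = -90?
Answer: 630*√485/78079 ≈ 0.17770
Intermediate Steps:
s(C, U) = 7*√(C² + U²)
y = -630*√485 (y = (7*√((-14)² + (-17)²))*(-90) = (7*√(196 + 289))*(-90) = (7*√485)*(-90) = -630*√485 ≈ -13874.)
y/(-78079) = -630*√485/(-78079) = -630*√485*(-1/78079) = 630*√485/78079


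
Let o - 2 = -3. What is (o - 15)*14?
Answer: -224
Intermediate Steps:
o = -1 (o = 2 - 3 = -1)
(o - 15)*14 = (-1 - 15)*14 = -16*14 = -224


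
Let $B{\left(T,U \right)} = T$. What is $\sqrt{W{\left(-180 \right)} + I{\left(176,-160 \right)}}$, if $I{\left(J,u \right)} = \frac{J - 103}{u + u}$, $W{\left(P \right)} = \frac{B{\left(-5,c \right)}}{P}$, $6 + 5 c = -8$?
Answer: $\frac{i \sqrt{2885}}{120} \approx 0.4476 i$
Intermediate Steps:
$c = - \frac{14}{5}$ ($c = - \frac{6}{5} + \frac{1}{5} \left(-8\right) = - \frac{6}{5} - \frac{8}{5} = - \frac{14}{5} \approx -2.8$)
$W{\left(P \right)} = - \frac{5}{P}$
$I{\left(J,u \right)} = \frac{-103 + J}{2 u}$
$\sqrt{W{\left(-180 \right)} + I{\left(176,-160 \right)}} = \sqrt{- \frac{5}{-180} + \frac{-103 + 176}{2 \left(-160\right)}} = \sqrt{\left(-5\right) \left(- \frac{1}{180}\right) + \frac{1}{2} \left(- \frac{1}{160}\right) 73} = \sqrt{\frac{1}{36} - \frac{73}{320}} = \sqrt{- \frac{577}{2880}} = \frac{i \sqrt{2885}}{120}$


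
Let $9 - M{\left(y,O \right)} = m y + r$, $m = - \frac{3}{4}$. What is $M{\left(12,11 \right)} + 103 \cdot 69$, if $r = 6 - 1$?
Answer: $7120$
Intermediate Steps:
$r = 5$
$m = - \frac{3}{4}$ ($m = \left(-3\right) \frac{1}{4} = - \frac{3}{4} \approx -0.75$)
$M{\left(y,O \right)} = 4 + \frac{3 y}{4}$ ($M{\left(y,O \right)} = 9 - \left(- \frac{3 y}{4} + 5\right) = 9 - \left(5 - \frac{3 y}{4}\right) = 9 + \left(-5 + \frac{3 y}{4}\right) = 4 + \frac{3 y}{4}$)
$M{\left(12,11 \right)} + 103 \cdot 69 = \left(4 + \frac{3}{4} \cdot 12\right) + 103 \cdot 69 = \left(4 + 9\right) + 7107 = 13 + 7107 = 7120$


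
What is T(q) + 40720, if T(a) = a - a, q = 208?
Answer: 40720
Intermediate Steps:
T(a) = 0
T(q) + 40720 = 0 + 40720 = 40720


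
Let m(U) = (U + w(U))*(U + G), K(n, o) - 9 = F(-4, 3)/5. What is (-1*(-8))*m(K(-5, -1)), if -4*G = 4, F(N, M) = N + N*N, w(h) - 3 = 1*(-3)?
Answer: 23712/25 ≈ 948.48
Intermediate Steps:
w(h) = 0 (w(h) = 3 + 1*(-3) = 3 - 3 = 0)
F(N, M) = N + N**2
G = -1 (G = -1/4*4 = -1)
K(n, o) = 57/5 (K(n, o) = 9 - 4*(1 - 4)/5 = 9 - 4*(-3)*(1/5) = 9 + 12*(1/5) = 9 + 12/5 = 57/5)
m(U) = U*(-1 + U) (m(U) = (U + 0)*(U - 1) = U*(-1 + U))
(-1*(-8))*m(K(-5, -1)) = (-1*(-8))*(57*(-1 + 57/5)/5) = 8*((57/5)*(52/5)) = 8*(2964/25) = 23712/25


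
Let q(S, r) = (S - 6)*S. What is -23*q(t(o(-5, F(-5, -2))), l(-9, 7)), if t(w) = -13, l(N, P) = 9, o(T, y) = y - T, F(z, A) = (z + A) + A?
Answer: -5681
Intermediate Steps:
F(z, A) = z + 2*A (F(z, A) = (A + z) + A = z + 2*A)
q(S, r) = S*(-6 + S) (q(S, r) = (-6 + S)*S = S*(-6 + S))
-23*q(t(o(-5, F(-5, -2))), l(-9, 7)) = -(-299)*(-6 - 13) = -(-299)*(-19) = -23*247 = -5681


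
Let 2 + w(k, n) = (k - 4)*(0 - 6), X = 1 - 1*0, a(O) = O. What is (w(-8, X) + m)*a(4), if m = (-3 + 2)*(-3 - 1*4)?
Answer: 308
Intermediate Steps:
X = 1 (X = 1 + 0 = 1)
w(k, n) = 22 - 6*k (w(k, n) = -2 + (k - 4)*(0 - 6) = -2 + (-4 + k)*(-6) = -2 + (24 - 6*k) = 22 - 6*k)
m = 7 (m = -(-3 - 4) = -1*(-7) = 7)
(w(-8, X) + m)*a(4) = ((22 - 6*(-8)) + 7)*4 = ((22 + 48) + 7)*4 = (70 + 7)*4 = 77*4 = 308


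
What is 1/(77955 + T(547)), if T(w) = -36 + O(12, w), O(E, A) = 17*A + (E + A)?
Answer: 1/87777 ≈ 1.1393e-5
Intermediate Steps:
O(E, A) = E + 18*A (O(E, A) = 17*A + (A + E) = E + 18*A)
T(w) = -24 + 18*w (T(w) = -36 + (12 + 18*w) = -24 + 18*w)
1/(77955 + T(547)) = 1/(77955 + (-24 + 18*547)) = 1/(77955 + (-24 + 9846)) = 1/(77955 + 9822) = 1/87777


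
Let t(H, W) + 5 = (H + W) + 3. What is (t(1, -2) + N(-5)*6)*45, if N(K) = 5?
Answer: 1215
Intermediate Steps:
t(H, W) = -2 + H + W (t(H, W) = -5 + ((H + W) + 3) = -5 + (3 + H + W) = -2 + H + W)
(t(1, -2) + N(-5)*6)*45 = ((-2 + 1 - 2) + 5*6)*45 = (-3 + 30)*45 = 27*45 = 1215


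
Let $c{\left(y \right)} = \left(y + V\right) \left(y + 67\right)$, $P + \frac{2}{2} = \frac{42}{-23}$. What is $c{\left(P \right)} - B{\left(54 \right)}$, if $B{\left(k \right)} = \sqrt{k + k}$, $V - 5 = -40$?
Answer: $- \frac{1284120}{529} - 6 \sqrt{3} \approx -2437.8$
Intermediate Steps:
$V = -35$ ($V = 5 - 40 = -35$)
$B{\left(k \right)} = \sqrt{2} \sqrt{k}$ ($B{\left(k \right)} = \sqrt{2 k} = \sqrt{2} \sqrt{k}$)
$P = - \frac{65}{23}$ ($P = -1 + \frac{42}{-23} = -1 + 42 \left(- \frac{1}{23}\right) = -1 - \frac{42}{23} = - \frac{65}{23} \approx -2.8261$)
$c{\left(y \right)} = \left(-35 + y\right) \left(67 + y\right)$ ($c{\left(y \right)} = \left(y - 35\right) \left(y + 67\right) = \left(-35 + y\right) \left(67 + y\right)$)
$c{\left(P \right)} - B{\left(54 \right)} = \left(-2345 + \left(- \frac{65}{23}\right)^{2} + 32 \left(- \frac{65}{23}\right)\right) - \sqrt{2} \sqrt{54} = \left(-2345 + \frac{4225}{529} - \frac{2080}{23}\right) - \sqrt{2} \cdot 3 \sqrt{6} = - \frac{1284120}{529} - 6 \sqrt{3}$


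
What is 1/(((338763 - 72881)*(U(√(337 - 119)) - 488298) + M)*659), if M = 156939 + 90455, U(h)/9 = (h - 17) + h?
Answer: -32467520347/2778711894414328647425396 - 1196469*√218/2778711894414328647425396 ≈ -1.1691e-14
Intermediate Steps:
U(h) = -153 + 18*h (U(h) = 9*((h - 17) + h) = 9*((-17 + h) + h) = 9*(-17 + 2*h) = -153 + 18*h)
M = 247394
1/(((338763 - 72881)*(U(√(337 - 119)) - 488298) + M)*659) = 1/(((338763 - 72881)*((-153 + 18*√(337 - 119)) - 488298) + 247394)*659) = (1/659)/(265882*((-153 + 18*√218) - 488298) + 247394) = (1/659)/(265882*(-488451 + 18*√218) + 247394) = (1/659)/((-129870328782 + 4785876*√218) + 247394) = (1/659)/(-129870081388 + 4785876*√218) = 1/(659*(-129870081388 + 4785876*√218))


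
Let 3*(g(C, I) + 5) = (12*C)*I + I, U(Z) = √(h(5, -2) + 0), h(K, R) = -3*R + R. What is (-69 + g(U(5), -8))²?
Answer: 178084/9 ≈ 19787.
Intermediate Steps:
h(K, R) = -2*R
U(Z) = 2 (U(Z) = √(-2*(-2) + 0) = √(4 + 0) = √4 = 2)
g(C, I) = -5 + I/3 + 4*C*I (g(C, I) = -5 + ((12*C)*I + I)/3 = -5 + (12*C*I + I)/3 = -5 + (I + 12*C*I)/3 = -5 + (I/3 + 4*C*I) = -5 + I/3 + 4*C*I)
(-69 + g(U(5), -8))² = (-69 + (-5 + (⅓)*(-8) + 4*2*(-8)))² = (-69 + (-5 - 8/3 - 64))² = (-69 - 215/3)² = (-422/3)² = 178084/9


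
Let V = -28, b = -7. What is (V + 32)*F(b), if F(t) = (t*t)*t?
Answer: -1372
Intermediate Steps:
F(t) = t³ (F(t) = t²*t = t³)
(V + 32)*F(b) = (-28 + 32)*(-7)³ = 4*(-343) = -1372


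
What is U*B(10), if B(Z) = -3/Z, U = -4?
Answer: 6/5 ≈ 1.2000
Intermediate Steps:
U*B(10) = -(-12)/10 = -4*(-3/10) = 6/5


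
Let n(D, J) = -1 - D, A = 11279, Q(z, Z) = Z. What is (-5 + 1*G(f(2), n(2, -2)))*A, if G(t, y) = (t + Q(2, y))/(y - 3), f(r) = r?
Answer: -327091/6 ≈ -54515.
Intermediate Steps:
G(t, y) = (t + y)/(-3 + y) (G(t, y) = (t + y)/(y - 3) = (t + y)/(-3 + y))
(-5 + 1*G(f(2), n(2, -2)))*A = (-5 + 1*((2 + (-1 - 1*2))/(-3 + (-1 - 1*2))))*11279 = (-5 + 1*((2 + (-1 - 2))/(-3 + (-1 - 2))))*11279 = (-5 + 1*((2 - 3)/(-3 - 3)))*11279 = (-5 + 1*(-1/(-6)))*11279 = (-5 + 1*(-⅙*(-1)))*11279 = (-5 + 1*(⅙))*11279 = (-5 + ⅙)*11279 = -29/6*11279 = -327091/6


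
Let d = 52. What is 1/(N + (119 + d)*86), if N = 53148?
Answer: 1/67854 ≈ 1.4738e-5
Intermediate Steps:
1/(N + (119 + d)*86) = 1/(53148 + (119 + 52)*86) = 1/(53148 + 171*86) = 1/(53148 + 14706) = 1/67854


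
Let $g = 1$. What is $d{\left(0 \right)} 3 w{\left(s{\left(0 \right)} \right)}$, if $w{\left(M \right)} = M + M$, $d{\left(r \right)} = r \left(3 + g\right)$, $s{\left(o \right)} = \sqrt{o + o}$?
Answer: $0$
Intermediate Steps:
$s{\left(o \right)} = \sqrt{2} \sqrt{o}$ ($s{\left(o \right)} = \sqrt{2 o} = \sqrt{2} \sqrt{o}$)
$d{\left(r \right)} = 4 r$ ($d{\left(r \right)} = r \left(3 + 1\right) = r 4 = 4 r$)
$w{\left(M \right)} = 2 M$
$d{\left(0 \right)} 3 w{\left(s{\left(0 \right)} \right)} = 4 \cdot 0 \cdot 3 \cdot 2 \sqrt{2} \sqrt{0} = 0 \cdot 3 \cdot 2 \sqrt{2} \cdot 0 = 0 \cdot 2 \cdot 0 = 0 \cdot 0 = 0$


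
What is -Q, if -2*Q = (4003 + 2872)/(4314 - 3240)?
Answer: 6875/2148 ≈ 3.2007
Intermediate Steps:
Q = -6875/2148 (Q = -(4003 + 2872)/(2*(4314 - 3240)) = -6875/(2*1074) = -½*6875/1074 = -6875/2148 ≈ -3.2007)
-Q = -1*(-6875/2148) = 6875/2148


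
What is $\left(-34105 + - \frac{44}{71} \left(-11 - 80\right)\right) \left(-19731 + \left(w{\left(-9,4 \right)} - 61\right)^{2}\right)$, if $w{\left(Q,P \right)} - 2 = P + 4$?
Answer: $\frac{41410935630}{71} \approx 5.8325 \cdot 10^{8}$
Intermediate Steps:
$w{\left(Q,P \right)} = 6 + P$ ($w{\left(Q,P \right)} = 2 + \left(P + 4\right) = 2 + \left(4 + P\right) = 6 + P$)
$\left(-34105 + - \frac{44}{71} \left(-11 - 80\right)\right) \left(-19731 + \left(w{\left(-9,4 \right)} - 61\right)^{2}\right) = \left(-34105 + - \frac{44}{71} \left(-11 - 80\right)\right) \left(-19731 + \left(\left(6 + 4\right) - 61\right)^{2}\right) = \left(-34105 + \left(-44\right) \frac{1}{71} \left(-91\right)\right) \left(-19731 + \left(10 - 61\right)^{2}\right) = \left(-34105 - - \frac{4004}{71}\right) \left(-19731 + \left(-51\right)^{2}\right) = \left(-34105 + \frac{4004}{71}\right) \left(-19731 + 2601\right) = \left(- \frac{2417451}{71}\right) \left(-17130\right) = \frac{41410935630}{71}$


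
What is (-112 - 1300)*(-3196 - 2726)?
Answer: 8361864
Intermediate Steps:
(-112 - 1300)*(-3196 - 2726) = -1412*(-5922) = 8361864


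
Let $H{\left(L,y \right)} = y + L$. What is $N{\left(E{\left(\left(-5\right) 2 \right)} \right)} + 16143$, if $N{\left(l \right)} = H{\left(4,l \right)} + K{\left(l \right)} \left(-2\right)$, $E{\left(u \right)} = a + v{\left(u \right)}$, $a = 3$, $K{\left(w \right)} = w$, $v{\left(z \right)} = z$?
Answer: $16154$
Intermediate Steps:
$H{\left(L,y \right)} = L + y$
$E{\left(u \right)} = 3 + u$
$N{\left(l \right)} = 4 - l$ ($N{\left(l \right)} = \left(4 + l\right) + l \left(-2\right) = \left(4 + l\right) - 2 l = 4 - l$)
$N{\left(E{\left(\left(-5\right) 2 \right)} \right)} + 16143 = \left(4 - \left(3 - 10\right)\right) + 16143 = \left(4 - -7\right) + 16143 = \left(4 + 7\right) + 16143 = 11 + 16143 = 16154$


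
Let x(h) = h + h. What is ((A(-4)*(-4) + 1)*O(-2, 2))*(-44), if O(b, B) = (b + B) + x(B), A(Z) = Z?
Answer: -2992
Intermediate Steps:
x(h) = 2*h
O(b, B) = b + 3*B (O(b, B) = (b + B) + 2*B = (B + b) + 2*B = b + 3*B)
((A(-4)*(-4) + 1)*O(-2, 2))*(-44) = ((-4*(-4) + 1)*(-2 + 3*2))*(-44) = ((16 + 1)*(-2 + 6))*(-44) = (17*4)*(-44) = 68*(-44) = -2992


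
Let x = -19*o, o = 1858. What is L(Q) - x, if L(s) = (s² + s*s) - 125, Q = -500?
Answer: 535177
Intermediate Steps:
L(s) = -125 + 2*s² (L(s) = (s² + s²) - 125 = 2*s² - 125 = -125 + 2*s²)
x = -35302 (x = -19*1858 = -35302)
L(Q) - x = (-125 + 2*(-500)²) - 1*(-35302) = (-125 + 2*250000) + 35302 = (-125 + 500000) + 35302 = 499875 + 35302 = 535177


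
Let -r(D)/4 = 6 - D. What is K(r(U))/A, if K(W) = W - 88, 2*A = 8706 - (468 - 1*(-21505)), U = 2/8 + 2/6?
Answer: 658/39801 ≈ 0.016532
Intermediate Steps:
U = 7/12 (U = 2*(1/8) + 2*(1/6) = 1/4 + 1/3 = 7/12 ≈ 0.58333)
A = -13267/2 (A = (8706 - (468 - 1*(-21505)))/2 = (8706 - (468 + 21505))/2 = (8706 - 1*21973)/2 = (8706 - 21973)/2 = (1/2)*(-13267) = -13267/2 ≈ -6633.5)
r(D) = -24 + 4*D (r(D) = -4*(6 - D) = -24 + 4*D)
K(W) = -88 + W
K(r(U))/A = (-88 + (-24 + 4*(7/12)))/(-13267/2) = (-88 + (-24 + 7/3))*(-2/13267) = (-88 - 65/3)*(-2/13267) = -329/3*(-2/13267) = 658/39801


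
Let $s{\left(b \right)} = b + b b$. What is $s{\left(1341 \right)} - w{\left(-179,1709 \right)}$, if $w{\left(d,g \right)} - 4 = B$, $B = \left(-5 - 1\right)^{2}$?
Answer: $1799582$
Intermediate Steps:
$B = 36$ ($B = \left(-6\right)^{2} = 36$)
$w{\left(d,g \right)} = 40$ ($w{\left(d,g \right)} = 4 + 36 = 40$)
$s{\left(b \right)} = b + b^{2}$
$s{\left(1341 \right)} - w{\left(-179,1709 \right)} = 1341 \left(1 + 1341\right) - 40 = 1341 \cdot 1342 - 40 = 1799622 - 40 = 1799582$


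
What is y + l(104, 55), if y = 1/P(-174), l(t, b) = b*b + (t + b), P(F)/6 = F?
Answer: 3324095/1044 ≈ 3184.0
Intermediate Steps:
P(F) = 6*F
l(t, b) = b + t + b² (l(t, b) = b² + (b + t) = b + t + b²)
y = -1/1044 (y = 1/(6*(-174)) = 1/(-1044) = -1/1044 ≈ -0.00095785)
y + l(104, 55) = -1/1044 + (55 + 104 + 55²) = -1/1044 + (55 + 104 + 3025) = -1/1044 + 3184 = 3324095/1044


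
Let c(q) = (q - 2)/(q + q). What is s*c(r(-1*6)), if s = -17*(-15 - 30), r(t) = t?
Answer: 510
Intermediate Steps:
c(q) = (-2 + q)/(2*q) (c(q) = (-2 + q)/((2*q)) = (-2 + q)*(1/(2*q)) = (-2 + q)/(2*q))
s = 765 (s = -17*(-45) = 765)
s*c(r(-1*6)) = 765*((-2 - 1*6)/(2*((-1*6)))) = 765*((1/2)*(-2 - 6)/(-6)) = 765*((1/2)*(-1/6)*(-8)) = 765*(2/3) = 510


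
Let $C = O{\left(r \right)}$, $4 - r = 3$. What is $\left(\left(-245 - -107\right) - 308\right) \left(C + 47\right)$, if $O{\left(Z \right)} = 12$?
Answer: $-26314$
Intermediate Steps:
$r = 1$ ($r = 4 - 3 = 1$)
$C = 12$
$\left(\left(-245 - -107\right) - 308\right) \left(C + 47\right) = \left(\left(-245 - -107\right) - 308\right) \left(12 + 47\right) = \left(\left(-245 + 107\right) - 308\right) 59 = \left(-138 - 308\right) 59 = \left(-446\right) 59 = -26314$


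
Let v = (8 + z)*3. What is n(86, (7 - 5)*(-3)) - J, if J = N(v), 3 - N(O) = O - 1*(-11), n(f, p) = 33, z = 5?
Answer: 80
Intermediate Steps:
v = 39 (v = (8 + 5)*3 = 13*3 = 39)
N(O) = -8 - O (N(O) = 3 - (O - 1*(-11)) = 3 - (O + 11) = 3 - (11 + O) = 3 + (-11 - O) = -8 - O)
J = -47 (J = -8 - 1*39 = -8 - 39 = -47)
n(86, (7 - 5)*(-3)) - J = 33 - 1*(-47) = 33 + 47 = 80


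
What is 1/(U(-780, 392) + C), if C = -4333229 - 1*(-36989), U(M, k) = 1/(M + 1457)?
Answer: -677/2908554479 ≈ -2.3276e-7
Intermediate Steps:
U(M, k) = 1/(1457 + M)
C = -4296240 (C = -4333229 + 36989 = -4296240)
1/(U(-780, 392) + C) = 1/(1/(1457 - 780) - 4296240) = 1/(1/677 - 4296240) = 1/(-2908554479/677) = -677/2908554479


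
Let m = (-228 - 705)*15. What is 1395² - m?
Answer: 1960020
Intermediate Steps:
m = -13995 (m = -933*15 = -13995)
1395² - m = 1395² - 1*(-13995) = 1946025 + 13995 = 1960020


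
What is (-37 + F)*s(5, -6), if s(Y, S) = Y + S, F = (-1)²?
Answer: 36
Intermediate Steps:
F = 1
s(Y, S) = S + Y
(-37 + F)*s(5, -6) = (-37 + 1)*(-6 + 5) = -36*(-1) = 36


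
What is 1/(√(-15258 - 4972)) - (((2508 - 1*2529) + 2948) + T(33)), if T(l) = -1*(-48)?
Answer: -2975 - I*√70/1190 ≈ -2975.0 - 0.0070308*I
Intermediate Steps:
T(l) = 48
1/(√(-15258 - 4972)) - (((2508 - 1*2529) + 2948) + T(33)) = 1/(√(-15258 - 4972)) - (((2508 - 1*2529) + 2948) + 48) = 1/(√(-20230)) - (((2508 - 2529) + 2948) + 48) = 1/(17*I*√70) - ((-21 + 2948) + 48) = -I*√70/1190 - (2927 + 48) = -I*√70/1190 - 1*2975 = -I*√70/1190 - 2975 = -2975 - I*√70/1190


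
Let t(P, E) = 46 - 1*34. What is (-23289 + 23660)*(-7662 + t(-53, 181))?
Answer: -2838150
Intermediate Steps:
t(P, E) = 12 (t(P, E) = 46 - 34 = 12)
(-23289 + 23660)*(-7662 + t(-53, 181)) = (-23289 + 23660)*(-7662 + 12) = 371*(-7650) = -2838150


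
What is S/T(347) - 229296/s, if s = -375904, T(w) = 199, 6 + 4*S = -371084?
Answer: -64021919/137509 ≈ -465.58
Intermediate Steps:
S = -185545/2 (S = -3/2 + (¼)*(-371084) = -3/2 - 92771 = -185545/2 ≈ -92773.)
S/T(347) - 229296/s = -185545/2/199 - 229296/(-375904) = -185545/2*1/199 - 229296*(-1/375904) = -185545/398 + 843/1382 = -64021919/137509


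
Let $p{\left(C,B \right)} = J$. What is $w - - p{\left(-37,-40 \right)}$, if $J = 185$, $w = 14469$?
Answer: $14654$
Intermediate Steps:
$p{\left(C,B \right)} = 185$
$w - - p{\left(-37,-40 \right)} = 14469 - \left(-1\right) 185 = 14469 - -185 = 14469 + 185 = 14654$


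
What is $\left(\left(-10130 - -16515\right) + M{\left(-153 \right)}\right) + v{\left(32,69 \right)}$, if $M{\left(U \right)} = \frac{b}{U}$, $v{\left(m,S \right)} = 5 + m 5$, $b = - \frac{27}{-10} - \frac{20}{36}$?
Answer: $\frac{90193307}{13770} \approx 6550.0$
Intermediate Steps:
$b = \frac{193}{90}$ ($b = \left(-27\right) \left(- \frac{1}{10}\right) - \frac{5}{9} = \frac{27}{10} - \frac{5}{9} = \frac{193}{90} \approx 2.1444$)
$v{\left(m,S \right)} = 5 + 5 m$
$M{\left(U \right)} = \frac{193}{90 U}$
$\left(\left(-10130 - -16515\right) + M{\left(-153 \right)}\right) + v{\left(32,69 \right)} = \left(\left(-10130 - -16515\right) + \frac{193}{90 \left(-153\right)}\right) + \left(5 + 5 \cdot 32\right) = \left(\left(-10130 + 16515\right) + \frac{193}{90} \left(- \frac{1}{153}\right)\right) + \left(5 + 160\right) = \left(6385 - \frac{193}{13770}\right) + 165 = \frac{87921257}{13770} + 165 = \frac{90193307}{13770}$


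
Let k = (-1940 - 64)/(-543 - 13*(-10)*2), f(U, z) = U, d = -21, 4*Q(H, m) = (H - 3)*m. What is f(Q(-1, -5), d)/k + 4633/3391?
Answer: 14082797/6795564 ≈ 2.0723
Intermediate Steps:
Q(H, m) = m*(-3 + H)/4 (Q(H, m) = ((H - 3)*m)/4 = ((-3 + H)*m)/4 = (m*(-3 + H))/4 = m*(-3 + H)/4)
k = 2004/283 (k = -2004/(-543 + 130*2) = -2004/(-543 + 260) = -2004/(-283) = -2004*(-1/283) = 2004/283 ≈ 7.0813)
f(Q(-1, -5), d)/k + 4633/3391 = ((1/4)*(-5)*(-3 - 1))/(2004/283) + 4633/3391 = ((1/4)*(-5)*(-4))*(283/2004) + 4633*(1/3391) = 5*(283/2004) + 4633/3391 = 1415/2004 + 4633/3391 = 14082797/6795564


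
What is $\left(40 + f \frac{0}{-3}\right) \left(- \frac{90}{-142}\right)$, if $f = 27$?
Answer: $\frac{1800}{71} \approx 25.352$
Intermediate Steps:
$\left(40 + f \frac{0}{-3}\right) \left(- \frac{90}{-142}\right) = \left(40 + 27 \frac{0}{-3}\right) \left(- \frac{90}{-142}\right) = \left(40 + 27 \cdot 0 \left(- \frac{1}{3}\right)\right) \left(\left(-90\right) \left(- \frac{1}{142}\right)\right) = \left(40 + 27 \cdot 0\right) \frac{45}{71} = \left(40 + 0\right) \frac{45}{71} = 40 \cdot \frac{45}{71} = \frac{1800}{71}$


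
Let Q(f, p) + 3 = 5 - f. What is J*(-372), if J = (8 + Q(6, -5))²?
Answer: -5952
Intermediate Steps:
Q(f, p) = 2 - f (Q(f, p) = -3 + (5 - f) = 2 - f)
J = 16 (J = (8 + (2 - 1*6))² = (8 + (2 - 6))² = (8 - 4)² = 4² = 16)
J*(-372) = 16*(-372) = -5952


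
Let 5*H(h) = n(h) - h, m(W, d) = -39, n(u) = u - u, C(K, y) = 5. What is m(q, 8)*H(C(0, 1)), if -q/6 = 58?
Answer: 39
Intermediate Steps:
q = -348 (q = -6*58 = -348)
n(u) = 0
H(h) = -h/5 (H(h) = (0 - h)/5 = (-h)/5 = -h/5)
m(q, 8)*H(C(0, 1)) = -(-39)*5/5 = -39*(-1) = 39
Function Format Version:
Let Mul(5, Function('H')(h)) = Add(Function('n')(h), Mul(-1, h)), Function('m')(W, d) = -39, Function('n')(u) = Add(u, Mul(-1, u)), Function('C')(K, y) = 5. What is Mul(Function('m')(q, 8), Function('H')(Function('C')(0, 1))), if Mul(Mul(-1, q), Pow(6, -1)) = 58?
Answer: 39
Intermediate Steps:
q = -348 (q = Mul(-6, 58) = -348)
Function('n')(u) = 0
Function('H')(h) = Mul(Rational(-1, 5), h) (Function('H')(h) = Mul(Rational(1, 5), Add(0, Mul(-1, h))) = Mul(Rational(1, 5), Mul(-1, h)) = Mul(Rational(-1, 5), h))
Mul(Function('m')(q, 8), Function('H')(Function('C')(0, 1))) = Mul(-39, Mul(Rational(-1, 5), 5)) = Mul(-39, -1) = 39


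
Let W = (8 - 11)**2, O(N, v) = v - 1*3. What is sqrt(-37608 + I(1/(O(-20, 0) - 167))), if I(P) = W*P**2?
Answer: I*sqrt(1086871191)/170 ≈ 193.93*I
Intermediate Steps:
O(N, v) = -3 + v (O(N, v) = v - 3 = -3 + v)
W = 9 (W = (-3)**2 = 9)
I(P) = 9*P**2
sqrt(-37608 + I(1/(O(-20, 0) - 167))) = sqrt(-37608 + 9*(1/((-3 + 0) - 167))**2) = sqrt(-37608 + 9*(1/(-3 - 167))**2) = sqrt(-37608 + 9*(1/(-170))**2) = sqrt(-37608 + 9*(-1/170)**2) = sqrt(-37608 + 9*(1/28900)) = sqrt(-37608 + 9/28900) = sqrt(-1086871191/28900) = I*sqrt(1086871191)/170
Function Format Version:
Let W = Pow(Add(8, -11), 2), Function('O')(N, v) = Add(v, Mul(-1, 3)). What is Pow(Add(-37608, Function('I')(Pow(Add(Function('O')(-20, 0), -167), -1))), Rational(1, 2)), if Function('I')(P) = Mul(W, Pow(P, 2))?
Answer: Mul(Rational(1, 170), I, Pow(1086871191, Rational(1, 2))) ≈ Mul(193.93, I)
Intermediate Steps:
Function('O')(N, v) = Add(-3, v) (Function('O')(N, v) = Add(v, -3) = Add(-3, v))
W = 9 (W = Pow(-3, 2) = 9)
Function('I')(P) = Mul(9, Pow(P, 2))
Pow(Add(-37608, Function('I')(Pow(Add(Function('O')(-20, 0), -167), -1))), Rational(1, 2)) = Pow(Add(-37608, Mul(9, Pow(Pow(Add(Add(-3, 0), -167), -1), 2))), Rational(1, 2)) = Pow(Add(-37608, Mul(9, Pow(Pow(Add(-3, -167), -1), 2))), Rational(1, 2)) = Pow(Add(-37608, Mul(9, Pow(Pow(-170, -1), 2))), Rational(1, 2)) = Pow(Add(-37608, Mul(9, Pow(Rational(-1, 170), 2))), Rational(1, 2)) = Pow(Add(-37608, Mul(9, Rational(1, 28900))), Rational(1, 2)) = Pow(Add(-37608, Rational(9, 28900)), Rational(1, 2)) = Pow(Rational(-1086871191, 28900), Rational(1, 2)) = Mul(Rational(1, 170), I, Pow(1086871191, Rational(1, 2)))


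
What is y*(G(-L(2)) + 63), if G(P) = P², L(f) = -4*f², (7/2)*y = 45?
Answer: 28710/7 ≈ 4101.4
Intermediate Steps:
y = 90/7 (y = (2/7)*45 = 90/7 ≈ 12.857)
y*(G(-L(2)) + 63) = 90*((-(-4)*2²)² + 63)/7 = 90*((-(-4)*4)² + 63)/7 = 90*((-1*(-16))² + 63)/7 = 90*(16² + 63)/7 = 90*(256 + 63)/7 = (90/7)*319 = 28710/7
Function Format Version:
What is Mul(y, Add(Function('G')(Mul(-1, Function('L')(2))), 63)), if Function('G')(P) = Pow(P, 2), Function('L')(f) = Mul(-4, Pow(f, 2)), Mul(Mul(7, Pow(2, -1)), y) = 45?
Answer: Rational(28710, 7) ≈ 4101.4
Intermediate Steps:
y = Rational(90, 7) (y = Mul(Rational(2, 7), 45) = Rational(90, 7) ≈ 12.857)
Mul(y, Add(Function('G')(Mul(-1, Function('L')(2))), 63)) = Mul(Rational(90, 7), Add(Pow(Mul(-1, Mul(-4, Pow(2, 2))), 2), 63)) = Mul(Rational(90, 7), Add(Pow(Mul(-1, Mul(-4, 4)), 2), 63)) = Mul(Rational(90, 7), Add(Pow(Mul(-1, -16), 2), 63)) = Mul(Rational(90, 7), Add(Pow(16, 2), 63)) = Mul(Rational(90, 7), Add(256, 63)) = Mul(Rational(90, 7), 319) = Rational(28710, 7)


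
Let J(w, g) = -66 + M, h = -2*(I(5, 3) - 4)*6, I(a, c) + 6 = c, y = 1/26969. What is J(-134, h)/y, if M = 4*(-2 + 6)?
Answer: -1348450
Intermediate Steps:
y = 1/26969 ≈ 3.7080e-5
I(a, c) = -6 + c
M = 16 (M = 4*4 = 16)
h = 84 (h = -2*((-6 + 3) - 4)*6 = -2*(-3 - 4)*6 = -(-14)*6 = -2*(-42) = 84)
J(w, g) = -50 (J(w, g) = -66 + 16 = -50)
J(-134, h)/y = -50/1/26969 = -50*26969 = -1348450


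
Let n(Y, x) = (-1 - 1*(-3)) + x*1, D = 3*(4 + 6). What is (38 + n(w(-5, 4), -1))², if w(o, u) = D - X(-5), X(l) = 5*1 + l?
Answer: 1521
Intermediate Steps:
X(l) = 5 + l
D = 30 (D = 3*10 = 30)
w(o, u) = 30 (w(o, u) = 30 - (5 - 5) = 30 - 1*0 = 30 + 0 = 30)
n(Y, x) = 2 + x (n(Y, x) = (-1 + 3) + x = 2 + x)
(38 + n(w(-5, 4), -1))² = (38 + (2 - 1))² = (38 + 1)² = 39² = 1521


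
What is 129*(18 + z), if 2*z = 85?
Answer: 15609/2 ≈ 7804.5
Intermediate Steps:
z = 85/2 (z = (½)*85 = 85/2 ≈ 42.500)
129*(18 + z) = 129*(18 + 85/2) = 129*(121/2) = 15609/2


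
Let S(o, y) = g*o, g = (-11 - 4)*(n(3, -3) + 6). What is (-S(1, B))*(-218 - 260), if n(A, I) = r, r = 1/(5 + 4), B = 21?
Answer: -131450/3 ≈ -43817.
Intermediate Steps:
r = ⅑ (r = 1/9 = ⅑ ≈ 0.11111)
n(A, I) = ⅑
g = -275/3 (g = (-11 - 4)*(⅑ + 6) = -15*55/9 = -275/3 ≈ -91.667)
S(o, y) = -275*o/3
(-S(1, B))*(-218 - 260) = (-(-275)/3)*(-218 - 260) = -1*(-275/3)*(-478) = (275/3)*(-478) = -131450/3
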